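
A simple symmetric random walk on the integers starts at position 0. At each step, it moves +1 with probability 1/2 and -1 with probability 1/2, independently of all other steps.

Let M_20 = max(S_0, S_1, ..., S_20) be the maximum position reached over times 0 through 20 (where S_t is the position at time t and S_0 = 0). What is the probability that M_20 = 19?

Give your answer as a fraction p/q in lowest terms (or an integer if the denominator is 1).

Let M_20 = max(S_0,...,S_20). Use the reflection principle: for j ≥ 1, #{paths with M_20 ≥ j} = #{S_20 ≥ j} + #{S_20 ≥ j+1}.
By reflection, #{M_20 ≥ 19} = #{S_20 ≥ 19} + #{S_20 ≥ 20} = 1 + 1 = 2.
#{M_20 ≥ 20} = #{S_20 ≥ 20} + #{S_20 ≥ 21} = 1 + 0 = 1.
#{M_20 = 19} = 2 - 1 = 1.
P(M_20 = 19) = 1/1048576 = 1/1048576

Answer: 1/1048576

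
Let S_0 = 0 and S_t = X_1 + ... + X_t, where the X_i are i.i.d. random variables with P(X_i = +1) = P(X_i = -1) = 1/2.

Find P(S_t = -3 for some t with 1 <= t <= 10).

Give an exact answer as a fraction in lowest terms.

Count via complement. Let g(t,s) = #length-t paths at position s with S_1..S_t all ≠ -3.
g(t,s) = g(t-1,s-1) + g(t-1,s+1) for s ≠ -3; g(t,-3) = 0.
t=0: g(0,0)=1
t=1: g(1,-1)=1 g(1,1)=1
t=2: g(2,-2)=1 g(2,0)=2 g(2,2)=1
t=3: g(3,-1)=3 g(3,1)=3 g(3,3)=1
t=4: g(4,-2)=3 g(4,0)=6 g(4,2)=4 g(4,4)=1
t=5: g(5,-1)=9 g(5,1)=10 g(5,3)=5 g(5,5)=1
t=6: g(6,-2)=9 g(6,0)=19 g(6,2)=15 g(6,4)=6 g(6,6)=1
t=7: g(7,-1)=28 g(7,1)=34 g(7,3)=21 g(7,5)=7 g(7,7)=1
t=8: g(8,-2)=28 g(8,0)=62 g(8,2)=55 g(8,4)=28 g(8,6)=8 g(8,8)=1
t=9: g(9,-1)=90 g(9,1)=117 g(9,3)=83 g(9,5)=36 g(9,7)=9 g(9,9)=1
t=10: g(10,-2)=90 g(10,0)=207 g(10,2)=200 g(10,4)=119 g(10,6)=45 g(10,8)=10 g(10,10)=1
Paths never hitting -3: Σ_s g(10,s) = 672
Paths hitting -3: 2^10 - 672 = 352
P = 352/1024 = 11/32

Answer: 11/32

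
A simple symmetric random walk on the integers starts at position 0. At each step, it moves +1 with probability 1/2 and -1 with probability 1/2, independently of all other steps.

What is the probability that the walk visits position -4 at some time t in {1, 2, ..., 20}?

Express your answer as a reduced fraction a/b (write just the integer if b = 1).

Answer: 200965/524288

Derivation:
Count via complement. Let g(t,s) = #length-t paths at position s with S_1..S_t all ≠ -4.
g(t,s) = g(t-1,s-1) + g(t-1,s+1) for s ≠ -4; g(t,-4) = 0.
t=0: g(0,0)=1
t=1: g(1,-1)=1 g(1,1)=1
t=2: g(2,-2)=1 g(2,0)=2 g(2,2)=1
t=3: g(3,-3)=1 g(3,-1)=3 g(3,1)=3 g(3,3)=1
t=4: g(4,-2)=4 g(4,0)=6 g(4,2)=4 g(4,4)=1
t=5: g(5,-3)=4 g(5,-1)=10 g(5,1)=10 g(5,3)=5 g(5,5)=1
t=6: g(6,-2)=14 g(6,0)=20 g(6,2)=15 g(6,4)=6 g(6,6)=1
t=7: g(7,-3)=14 g(7,-1)=34 g(7,1)=35 g(7,3)=21 g(7,5)=7 g(7,7)=1
t=8: g(8,-2)=48 g(8,0)=69 g(8,2)=56 g(8,4)=28 g(8,6)=8 g(8,8)=1
t=9: g(9,-3)=48 g(9,-1)=117 g(9,1)=125 g(9,3)=84 g(9,5)=36 g(9,7)=9 g(9,9)=1
t=10: g(10,-2)=165 g(10,0)=242 g(10,2)=209 g(10,4)=120 g(10,6)=45 g(10,8)=10 g(10,10)=1
t=11: g(11,-3)=165 g(11,-1)=407 g(11,1)=451 g(11,3)=329 g(11,5)=165 g(11,7)=55 g(11,9)=11 g(11,11)=1
t=12: g(12,-2)=572 g(12,0)=858 g(12,2)=780 g(12,4)=494 g(12,6)=220 g(12,8)=66 g(12,10)=12 g(12,12)=1
t=13: g(13,-3)=572 g(13,-1)=1430 g(13,1)=1638 g(13,3)=1274 g(13,5)=714 g(13,7)=286 g(13,9)=78 g(13,11)=13 g(13,13)=1
t=14: g(14,-2)=2002 g(14,0)=3068 g(14,2)=2912 g(14,4)=1988 g(14,6)=1000 g(14,8)=364 g(14,10)=91 g(14,12)=14 g(14,14)=1
t=15: g(15,-3)=2002 g(15,-1)=5070 g(15,1)=5980 g(15,3)=4900 g(15,5)=2988 g(15,7)=1364 g(15,9)=455 g(15,11)=105 g(15,13)=15 g(15,15)=1
t=16: g(16,-2)=7072 g(16,0)=11050 g(16,2)=10880 g(16,4)=7888 g(16,6)=4352 g(16,8)=1819 g(16,10)=560 g(16,12)=120 g(16,14)=16 g(16,16)=1
t=17: g(17,-3)=7072 g(17,-1)=18122 g(17,1)=21930 g(17,3)=18768 g(17,5)=12240 g(17,7)=6171 g(17,9)=2379 g(17,11)=680 g(17,13)=136 g(17,15)=17 g(17,17)=1
t=18: g(18,-2)=25194 g(18,0)=40052 g(18,2)=40698 g(18,4)=31008 g(18,6)=18411 g(18,8)=8550 g(18,10)=3059 g(18,12)=816 g(18,14)=153 g(18,16)=18 g(18,18)=1
t=19: g(19,-3)=25194 g(19,-1)=65246 g(19,1)=80750 g(19,3)=71706 g(19,5)=49419 g(19,7)=26961 g(19,9)=11609 g(19,11)=3875 g(19,13)=969 g(19,15)=171 g(19,17)=19 g(19,19)=1
t=20: g(20,-2)=90440 g(20,0)=145996 g(20,2)=152456 g(20,4)=121125 g(20,6)=76380 g(20,8)=38570 g(20,10)=15484 g(20,12)=4844 g(20,14)=1140 g(20,16)=190 g(20,18)=20 g(20,20)=1
Paths never hitting -4: Σ_s g(20,s) = 646646
Paths hitting -4: 2^20 - 646646 = 401930
P = 401930/1048576 = 200965/524288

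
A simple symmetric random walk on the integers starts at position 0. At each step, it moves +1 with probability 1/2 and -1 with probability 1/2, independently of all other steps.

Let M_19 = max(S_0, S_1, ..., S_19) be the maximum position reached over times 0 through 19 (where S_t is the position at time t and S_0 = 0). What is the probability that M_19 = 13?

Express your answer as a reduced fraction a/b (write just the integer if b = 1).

Answer: 969/524288

Derivation:
Let M_19 = max(S_0,...,S_19). Use the reflection principle: for j ≥ 1, #{paths with M_19 ≥ j} = #{S_19 ≥ j} + #{S_19 ≥ j+1}.
By reflection, #{M_19 ≥ 13} = #{S_19 ≥ 13} + #{S_19 ≥ 14} = 1160 + 191 = 1351.
#{M_19 ≥ 14} = #{S_19 ≥ 14} + #{S_19 ≥ 15} = 191 + 191 = 382.
#{M_19 = 13} = 1351 - 382 = 969.
P(M_19 = 13) = 969/524288 = 969/524288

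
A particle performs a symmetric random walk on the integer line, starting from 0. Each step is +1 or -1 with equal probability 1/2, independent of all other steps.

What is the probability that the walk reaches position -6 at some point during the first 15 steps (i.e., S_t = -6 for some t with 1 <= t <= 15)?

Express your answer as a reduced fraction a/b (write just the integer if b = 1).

Count via complement. Let g(t,s) = #length-t paths at position s with S_1..S_t all ≠ -6.
g(t,s) = g(t-1,s-1) + g(t-1,s+1) for s ≠ -6; g(t,-6) = 0.
t=0: g(0,0)=1
t=1: g(1,-1)=1 g(1,1)=1
t=2: g(2,-2)=1 g(2,0)=2 g(2,2)=1
t=3: g(3,-3)=1 g(3,-1)=3 g(3,1)=3 g(3,3)=1
t=4: g(4,-4)=1 g(4,-2)=4 g(4,0)=6 g(4,2)=4 g(4,4)=1
t=5: g(5,-5)=1 g(5,-3)=5 g(5,-1)=10 g(5,1)=10 g(5,3)=5 g(5,5)=1
t=6: g(6,-4)=6 g(6,-2)=15 g(6,0)=20 g(6,2)=15 g(6,4)=6 g(6,6)=1
t=7: g(7,-5)=6 g(7,-3)=21 g(7,-1)=35 g(7,1)=35 g(7,3)=21 g(7,5)=7 g(7,7)=1
t=8: g(8,-4)=27 g(8,-2)=56 g(8,0)=70 g(8,2)=56 g(8,4)=28 g(8,6)=8 g(8,8)=1
t=9: g(9,-5)=27 g(9,-3)=83 g(9,-1)=126 g(9,1)=126 g(9,3)=84 g(9,5)=36 g(9,7)=9 g(9,9)=1
t=10: g(10,-4)=110 g(10,-2)=209 g(10,0)=252 g(10,2)=210 g(10,4)=120 g(10,6)=45 g(10,8)=10 g(10,10)=1
t=11: g(11,-5)=110 g(11,-3)=319 g(11,-1)=461 g(11,1)=462 g(11,3)=330 g(11,5)=165 g(11,7)=55 g(11,9)=11 g(11,11)=1
t=12: g(12,-4)=429 g(12,-2)=780 g(12,0)=923 g(12,2)=792 g(12,4)=495 g(12,6)=220 g(12,8)=66 g(12,10)=12 g(12,12)=1
t=13: g(13,-5)=429 g(13,-3)=1209 g(13,-1)=1703 g(13,1)=1715 g(13,3)=1287 g(13,5)=715 g(13,7)=286 g(13,9)=78 g(13,11)=13 g(13,13)=1
t=14: g(14,-4)=1638 g(14,-2)=2912 g(14,0)=3418 g(14,2)=3002 g(14,4)=2002 g(14,6)=1001 g(14,8)=364 g(14,10)=91 g(14,12)=14 g(14,14)=1
t=15: g(15,-5)=1638 g(15,-3)=4550 g(15,-1)=6330 g(15,1)=6420 g(15,3)=5004 g(15,5)=3003 g(15,7)=1365 g(15,9)=455 g(15,11)=105 g(15,13)=15 g(15,15)=1
Paths never hitting -6: Σ_s g(15,s) = 28886
Paths hitting -6: 2^15 - 28886 = 3882
P = 3882/32768 = 1941/16384

Answer: 1941/16384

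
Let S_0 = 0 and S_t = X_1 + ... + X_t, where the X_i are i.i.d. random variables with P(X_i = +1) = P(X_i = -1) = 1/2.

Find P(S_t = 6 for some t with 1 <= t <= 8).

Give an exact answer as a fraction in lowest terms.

Answer: 5/128

Derivation:
Count via complement. Let g(t,s) = #length-t paths at position s with S_1..S_t all ≠ 6.
g(t,s) = g(t-1,s-1) + g(t-1,s+1) for s ≠ 6; g(t,6) = 0.
t=0: g(0,0)=1
t=1: g(1,-1)=1 g(1,1)=1
t=2: g(2,-2)=1 g(2,0)=2 g(2,2)=1
t=3: g(3,-3)=1 g(3,-1)=3 g(3,1)=3 g(3,3)=1
t=4: g(4,-4)=1 g(4,-2)=4 g(4,0)=6 g(4,2)=4 g(4,4)=1
t=5: g(5,-5)=1 g(5,-3)=5 g(5,-1)=10 g(5,1)=10 g(5,3)=5 g(5,5)=1
t=6: g(6,-6)=1 g(6,-4)=6 g(6,-2)=15 g(6,0)=20 g(6,2)=15 g(6,4)=6
t=7: g(7,-7)=1 g(7,-5)=7 g(7,-3)=21 g(7,-1)=35 g(7,1)=35 g(7,3)=21 g(7,5)=6
t=8: g(8,-8)=1 g(8,-6)=8 g(8,-4)=28 g(8,-2)=56 g(8,0)=70 g(8,2)=56 g(8,4)=27
Paths never hitting 6: Σ_s g(8,s) = 246
Paths hitting 6: 2^8 - 246 = 10
P = 10/256 = 5/128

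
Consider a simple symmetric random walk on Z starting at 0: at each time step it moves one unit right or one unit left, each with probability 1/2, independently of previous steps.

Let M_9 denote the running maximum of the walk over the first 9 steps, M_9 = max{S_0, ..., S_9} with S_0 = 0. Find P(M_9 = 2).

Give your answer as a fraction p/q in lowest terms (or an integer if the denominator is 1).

Answer: 21/128

Derivation:
Let M_9 = max(S_0,...,S_9). Use the reflection principle: for j ≥ 1, #{paths with M_9 ≥ j} = #{S_9 ≥ j} + #{S_9 ≥ j+1}.
By reflection, #{M_9 ≥ 2} = #{S_9 ≥ 2} + #{S_9 ≥ 3} = 130 + 130 = 260.
#{M_9 ≥ 3} = #{S_9 ≥ 3} + #{S_9 ≥ 4} = 130 + 46 = 176.
#{M_9 = 2} = 260 - 176 = 84.
P(M_9 = 2) = 84/512 = 21/128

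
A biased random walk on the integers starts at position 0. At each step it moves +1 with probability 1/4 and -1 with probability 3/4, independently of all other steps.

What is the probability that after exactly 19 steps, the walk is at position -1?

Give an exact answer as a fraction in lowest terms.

To reach position -1 after 19 steps: need 9 steps of +1 and 10 steps of -1.
Number of such sequences: C(19,9) = 92378
Each has probability (1/4)^9 · (3/4)^10 = 59049/274877906944
P = 92378 · 59049/274877906944 = 2727414261/137438953472

Answer: 2727414261/137438953472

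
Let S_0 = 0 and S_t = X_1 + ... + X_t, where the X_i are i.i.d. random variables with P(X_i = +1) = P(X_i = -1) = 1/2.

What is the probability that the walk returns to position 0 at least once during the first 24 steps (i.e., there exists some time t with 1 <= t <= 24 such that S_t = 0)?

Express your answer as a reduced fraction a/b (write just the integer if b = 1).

Answer: 3518265/4194304

Derivation:
Count via complement. Let g(t,s) = #length-t paths at position s with S_1..S_t all ≠ 0.
g(t,s) = g(t-1,s-1) + g(t-1,s+1) for s ≠ 0; g(t,0) = 0.
t=0: g(0,0)=1
t=1: g(1,-1)=1 g(1,1)=1
t=2: g(2,-2)=1 g(2,2)=1
t=3: g(3,-3)=1 g(3,-1)=1 g(3,1)=1 g(3,3)=1
t=4: g(4,-4)=1 g(4,-2)=2 g(4,2)=2 g(4,4)=1
t=5: g(5,-5)=1 g(5,-3)=3 g(5,-1)=2 g(5,1)=2 g(5,3)=3 g(5,5)=1
t=6: g(6,-6)=1 g(6,-4)=4 g(6,-2)=5 g(6,2)=5 g(6,4)=4 g(6,6)=1
t=7: g(7,-7)=1 g(7,-5)=5 g(7,-3)=9 g(7,-1)=5 g(7,1)=5 g(7,3)=9 g(7,5)=5 g(7,7)=1
t=8: g(8,-8)=1 g(8,-6)=6 g(8,-4)=14 g(8,-2)=14 g(8,2)=14 g(8,4)=14 g(8,6)=6 g(8,8)=1
t=9: g(9,-9)=1 g(9,-7)=7 g(9,-5)=20 g(9,-3)=28 g(9,-1)=14 g(9,1)=14 g(9,3)=28 g(9,5)=20 g(9,7)=7 g(9,9)=1
t=10: g(10,-10)=1 g(10,-8)=8 g(10,-6)=27 g(10,-4)=48 g(10,-2)=42 g(10,2)=42 g(10,4)=48 g(10,6)=27 g(10,8)=8 g(10,10)=1
t=11: g(11,-11)=1 g(11,-9)=9 g(11,-7)=35 g(11,-5)=75 g(11,-3)=90 g(11,-1)=42 g(11,1)=42 g(11,3)=90 g(11,5)=75 g(11,7)=35 g(11,9)=9 g(11,11)=1
t=12: g(12,-12)=1 g(12,-10)=10 g(12,-8)=44 g(12,-6)=110 g(12,-4)=165 g(12,-2)=132 g(12,2)=132 g(12,4)=165 g(12,6)=110 g(12,8)=44 g(12,10)=10 g(12,12)=1
t=13: g(13,-13)=1 g(13,-11)=11 g(13,-9)=54 g(13,-7)=154 g(13,-5)=275 g(13,-3)=297 g(13,-1)=132 g(13,1)=132 g(13,3)=297 g(13,5)=275 g(13,7)=154 g(13,9)=54 g(13,11)=11 g(13,13)=1
t=14: g(14,-14)=1 g(14,-12)=12 g(14,-10)=65 g(14,-8)=208 g(14,-6)=429 g(14,-4)=572 g(14,-2)=429 g(14,2)=429 g(14,4)=572 g(14,6)=429 g(14,8)=208 g(14,10)=65 g(14,12)=12 g(14,14)=1
t=15: g(15,-15)=1 g(15,-13)=13 g(15,-11)=77 g(15,-9)=273 g(15,-7)=637 g(15,-5)=1001 g(15,-3)=1001 g(15,-1)=429 g(15,1)=429 g(15,3)=1001 g(15,5)=1001 g(15,7)=637 g(15,9)=273 g(15,11)=77 g(15,13)=13 g(15,15)=1
t=16: g(16,-16)=1 g(16,-14)=14 g(16,-12)=90 g(16,-10)=350 g(16,-8)=910 g(16,-6)=1638 g(16,-4)=2002 g(16,-2)=1430 g(16,2)=1430 g(16,4)=2002 g(16,6)=1638 g(16,8)=910 g(16,10)=350 g(16,12)=90 g(16,14)=14 g(16,16)=1
t=17: g(17,-17)=1 g(17,-15)=15 g(17,-13)=104 g(17,-11)=440 g(17,-9)=1260 g(17,-7)=2548 g(17,-5)=3640 g(17,-3)=3432 g(17,-1)=1430 g(17,1)=1430 g(17,3)=3432 g(17,5)=3640 g(17,7)=2548 g(17,9)=1260 g(17,11)=440 g(17,13)=104 g(17,15)=15 g(17,17)=1
t=18: g(18,-18)=1 g(18,-16)=16 g(18,-14)=119 g(18,-12)=544 g(18,-10)=1700 g(18,-8)=3808 g(18,-6)=6188 g(18,-4)=7072 g(18,-2)=4862 g(18,2)=4862 g(18,4)=7072 g(18,6)=6188 g(18,8)=3808 g(18,10)=1700 g(18,12)=544 g(18,14)=119 g(18,16)=16 g(18,18)=1
t=19: g(19,-19)=1 g(19,-17)=17 g(19,-15)=135 g(19,-13)=663 g(19,-11)=2244 g(19,-9)=5508 g(19,-7)=9996 g(19,-5)=13260 g(19,-3)=11934 g(19,-1)=4862 g(19,1)=4862 g(19,3)=11934 g(19,5)=13260 g(19,7)=9996 g(19,9)=5508 g(19,11)=2244 g(19,13)=663 g(19,15)=135 g(19,17)=17 g(19,19)=1
t=20: g(20,-20)=1 g(20,-18)=18 g(20,-16)=152 g(20,-14)=798 g(20,-12)=2907 g(20,-10)=7752 g(20,-8)=15504 g(20,-6)=23256 g(20,-4)=25194 g(20,-2)=16796 g(20,2)=16796 g(20,4)=25194 g(20,6)=23256 g(20,8)=15504 g(20,10)=7752 g(20,12)=2907 g(20,14)=798 g(20,16)=152 g(20,18)=18 g(20,20)=1
t=21: g(21,-21)=1 g(21,-19)=19 g(21,-17)=170 g(21,-15)=950 g(21,-13)=3705 g(21,-11)=10659 g(21,-9)=23256 g(21,-7)=38760 g(21,-5)=48450 g(21,-3)=41990 g(21,-1)=16796 g(21,1)=16796 g(21,3)=41990 g(21,5)=48450 g(21,7)=38760 g(21,9)=23256 g(21,11)=10659 g(21,13)=3705 g(21,15)=950 g(21,17)=170 g(21,19)=19 g(21,21)=1
t=22: g(22,-22)=1 g(22,-20)=20 g(22,-18)=189 g(22,-16)=1120 g(22,-14)=4655 g(22,-12)=14364 g(22,-10)=33915 g(22,-8)=62016 g(22,-6)=87210 g(22,-4)=90440 g(22,-2)=58786 g(22,2)=58786 g(22,4)=90440 g(22,6)=87210 g(22,8)=62016 g(22,10)=33915 g(22,12)=14364 g(22,14)=4655 g(22,16)=1120 g(22,18)=189 g(22,20)=20 g(22,22)=1
t=23: g(23,-23)=1 g(23,-21)=21 g(23,-19)=209 g(23,-17)=1309 g(23,-15)=5775 g(23,-13)=19019 g(23,-11)=48279 g(23,-9)=95931 g(23,-7)=149226 g(23,-5)=177650 g(23,-3)=149226 g(23,-1)=58786 g(23,1)=58786 g(23,3)=149226 g(23,5)=177650 g(23,7)=149226 g(23,9)=95931 g(23,11)=48279 g(23,13)=19019 g(23,15)=5775 g(23,17)=1309 g(23,19)=209 g(23,21)=21 g(23,23)=1
t=24: g(24,-24)=1 g(24,-22)=22 g(24,-20)=230 g(24,-18)=1518 g(24,-16)=7084 g(24,-14)=24794 g(24,-12)=67298 g(24,-10)=144210 g(24,-8)=245157 g(24,-6)=326876 g(24,-4)=326876 g(24,-2)=208012 g(24,2)=208012 g(24,4)=326876 g(24,6)=326876 g(24,8)=245157 g(24,10)=144210 g(24,12)=67298 g(24,14)=24794 g(24,16)=7084 g(24,18)=1518 g(24,20)=230 g(24,22)=22 g(24,24)=1
Paths never hitting 0: Σ_s g(24,s) = 2704156
Paths hitting 0: 2^24 - 2704156 = 14073060
P = 14073060/16777216 = 3518265/4194304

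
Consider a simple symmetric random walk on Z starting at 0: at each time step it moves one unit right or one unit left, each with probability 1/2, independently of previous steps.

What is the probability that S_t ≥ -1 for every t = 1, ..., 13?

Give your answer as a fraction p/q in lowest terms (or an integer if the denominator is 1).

Let f(t,s) = #length-t paths at position s with S_1..S_t all ≥ -1.
f(t,s) = f(t-1,s-1) + f(t-1,s+1) for s ≥ -1; f(t,s) = 0 for s < -1.
t=0: f(0,0)=1
t=1: f(1,-1)=1 f(1,1)=1
t=2: f(2,0)=2 f(2,2)=1
t=3: f(3,-1)=2 f(3,1)=3 f(3,3)=1
t=4: f(4,0)=5 f(4,2)=4 f(4,4)=1
t=5: f(5,-1)=5 f(5,1)=9 f(5,3)=5 f(5,5)=1
t=6: f(6,0)=14 f(6,2)=14 f(6,4)=6 f(6,6)=1
t=7: f(7,-1)=14 f(7,1)=28 f(7,3)=20 f(7,5)=7 f(7,7)=1
t=8: f(8,0)=42 f(8,2)=48 f(8,4)=27 f(8,6)=8 f(8,8)=1
t=9: f(9,-1)=42 f(9,1)=90 f(9,3)=75 f(9,5)=35 f(9,7)=9 f(9,9)=1
t=10: f(10,0)=132 f(10,2)=165 f(10,4)=110 f(10,6)=44 f(10,8)=10 f(10,10)=1
t=11: f(11,-1)=132 f(11,1)=297 f(11,3)=275 f(11,5)=154 f(11,7)=54 f(11,9)=11 f(11,11)=1
t=12: f(12,0)=429 f(12,2)=572 f(12,4)=429 f(12,6)=208 f(12,8)=65 f(12,10)=12 f(12,12)=1
t=13: f(13,-1)=429 f(13,1)=1001 f(13,3)=1001 f(13,5)=637 f(13,7)=273 f(13,9)=77 f(13,11)=13 f(13,13)=1
Σ_s f(13,s) = 3432
P = 3432/8192 = 429/1024

Answer: 429/1024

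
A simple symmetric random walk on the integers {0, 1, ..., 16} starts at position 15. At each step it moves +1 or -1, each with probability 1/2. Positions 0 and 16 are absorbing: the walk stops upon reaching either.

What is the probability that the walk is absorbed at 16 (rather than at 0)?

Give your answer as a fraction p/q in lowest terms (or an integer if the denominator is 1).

Answer: 15/16

Derivation:
Symmetric walk (p = 1/2): the harmonic-function argument gives P(hit 16 before 0 | start at 15) = a/N.
P = 15/16 = 15/16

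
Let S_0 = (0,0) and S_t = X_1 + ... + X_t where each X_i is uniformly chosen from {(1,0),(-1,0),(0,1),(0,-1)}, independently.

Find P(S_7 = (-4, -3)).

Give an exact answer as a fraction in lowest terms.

Let h be the number of horizontal steps (so 7-h are vertical). To end at (-4,-3) need (h-4)/2 right-steps and ((7-h)-3)/2 up-steps.
Sum over h with 4 ≤ h ≤ 4, h ≡ 0 (mod 2), 7-h ≡ 1 (mod 2):
h=4: C(7,4)·C(4,0)·C(3,0) = 35·1·1 = 35
Total favorable: 35
Total paths: 4^7 = 16384
P = 35/16384 = 35/16384

Answer: 35/16384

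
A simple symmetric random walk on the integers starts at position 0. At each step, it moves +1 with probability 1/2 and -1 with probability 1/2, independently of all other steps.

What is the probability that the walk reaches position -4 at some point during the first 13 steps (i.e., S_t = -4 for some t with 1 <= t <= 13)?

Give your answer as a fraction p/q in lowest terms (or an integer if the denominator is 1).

Count via complement. Let g(t,s) = #length-t paths at position s with S_1..S_t all ≠ -4.
g(t,s) = g(t-1,s-1) + g(t-1,s+1) for s ≠ -4; g(t,-4) = 0.
t=0: g(0,0)=1
t=1: g(1,-1)=1 g(1,1)=1
t=2: g(2,-2)=1 g(2,0)=2 g(2,2)=1
t=3: g(3,-3)=1 g(3,-1)=3 g(3,1)=3 g(3,3)=1
t=4: g(4,-2)=4 g(4,0)=6 g(4,2)=4 g(4,4)=1
t=5: g(5,-3)=4 g(5,-1)=10 g(5,1)=10 g(5,3)=5 g(5,5)=1
t=6: g(6,-2)=14 g(6,0)=20 g(6,2)=15 g(6,4)=6 g(6,6)=1
t=7: g(7,-3)=14 g(7,-1)=34 g(7,1)=35 g(7,3)=21 g(7,5)=7 g(7,7)=1
t=8: g(8,-2)=48 g(8,0)=69 g(8,2)=56 g(8,4)=28 g(8,6)=8 g(8,8)=1
t=9: g(9,-3)=48 g(9,-1)=117 g(9,1)=125 g(9,3)=84 g(9,5)=36 g(9,7)=9 g(9,9)=1
t=10: g(10,-2)=165 g(10,0)=242 g(10,2)=209 g(10,4)=120 g(10,6)=45 g(10,8)=10 g(10,10)=1
t=11: g(11,-3)=165 g(11,-1)=407 g(11,1)=451 g(11,3)=329 g(11,5)=165 g(11,7)=55 g(11,9)=11 g(11,11)=1
t=12: g(12,-2)=572 g(12,0)=858 g(12,2)=780 g(12,4)=494 g(12,6)=220 g(12,8)=66 g(12,10)=12 g(12,12)=1
t=13: g(13,-3)=572 g(13,-1)=1430 g(13,1)=1638 g(13,3)=1274 g(13,5)=714 g(13,7)=286 g(13,9)=78 g(13,11)=13 g(13,13)=1
Paths never hitting -4: Σ_s g(13,s) = 6006
Paths hitting -4: 2^13 - 6006 = 2186
P = 2186/8192 = 1093/4096

Answer: 1093/4096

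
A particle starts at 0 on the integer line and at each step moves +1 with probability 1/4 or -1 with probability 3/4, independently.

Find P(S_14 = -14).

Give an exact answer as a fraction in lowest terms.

To reach position -14 after 14 steps: need 0 steps of +1 and 14 steps of -1.
Number of such sequences: C(14,0) = 1
Each has probability (1/4)^0 · (3/4)^14 = 4782969/268435456
P = 1 · 4782969/268435456 = 4782969/268435456

Answer: 4782969/268435456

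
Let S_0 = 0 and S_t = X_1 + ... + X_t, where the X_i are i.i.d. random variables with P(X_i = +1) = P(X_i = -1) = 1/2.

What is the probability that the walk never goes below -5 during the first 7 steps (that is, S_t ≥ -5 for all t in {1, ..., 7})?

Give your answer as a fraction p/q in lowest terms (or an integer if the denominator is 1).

Let f(t,s) = #length-t paths at position s with S_1..S_t all ≥ -5.
f(t,s) = f(t-1,s-1) + f(t-1,s+1) for s ≥ -5; f(t,s) = 0 for s < -5.
t=0: f(0,0)=1
t=1: f(1,-1)=1 f(1,1)=1
t=2: f(2,-2)=1 f(2,0)=2 f(2,2)=1
t=3: f(3,-3)=1 f(3,-1)=3 f(3,1)=3 f(3,3)=1
t=4: f(4,-4)=1 f(4,-2)=4 f(4,0)=6 f(4,2)=4 f(4,4)=1
t=5: f(5,-5)=1 f(5,-3)=5 f(5,-1)=10 f(5,1)=10 f(5,3)=5 f(5,5)=1
t=6: f(6,-4)=6 f(6,-2)=15 f(6,0)=20 f(6,2)=15 f(6,4)=6 f(6,6)=1
t=7: f(7,-5)=6 f(7,-3)=21 f(7,-1)=35 f(7,1)=35 f(7,3)=21 f(7,5)=7 f(7,7)=1
Σ_s f(7,s) = 126
P = 126/128 = 63/64

Answer: 63/64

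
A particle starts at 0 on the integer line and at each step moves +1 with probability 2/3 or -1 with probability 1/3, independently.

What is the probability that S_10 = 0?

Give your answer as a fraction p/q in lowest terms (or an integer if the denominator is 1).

Answer: 896/6561

Derivation:
To be at 0 after 10 steps: need exactly 5 steps of +1 and 5 of -1.
Number of such sequences: C(10,5) = 252
Each has probability (2/3)^5 · (1/3)^5 = 32/59049
P = 252 · 32/59049 = 896/6561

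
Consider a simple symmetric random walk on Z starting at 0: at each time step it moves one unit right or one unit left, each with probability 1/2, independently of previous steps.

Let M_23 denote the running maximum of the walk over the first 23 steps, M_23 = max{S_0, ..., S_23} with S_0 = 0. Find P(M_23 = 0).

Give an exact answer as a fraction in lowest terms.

Answer: 676039/4194304

Derivation:
Let M_23 = max(S_0,...,S_23). Use the reflection principle: for j ≥ 1, #{paths with M_23 ≥ j} = #{S_23 ≥ j} + #{S_23 ≥ j+1}.
P(M_23 ≥ 0) = 1 since S_0 = 0, so #{M_23 ≥ 0} = 8388608.
#{M_23 ≥ 1} = #{S_23 ≥ 1} + #{S_23 ≥ 2} = 4194304 + 2842226 = 7036530.
#{M_23 = 0} = 8388608 - 7036530 = 1352078.
P(M_23 = 0) = 1352078/8388608 = 676039/4194304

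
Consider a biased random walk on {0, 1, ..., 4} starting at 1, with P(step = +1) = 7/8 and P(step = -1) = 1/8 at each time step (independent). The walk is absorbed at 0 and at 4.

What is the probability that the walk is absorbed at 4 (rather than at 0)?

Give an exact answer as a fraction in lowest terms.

Biased walk: p = 7/8, q = 1/8, r = q/p = 1/7
Gambler's ruin: P(hit 4 before 0 | start at 1) = (1 - r^a)/(1 - r^N)
r^1 = 1/7; r^4 = 1/2401
P = (1 - 1/7) / (1 - 1/2401) = 6/7 / 2400/2401 = 343/400

Answer: 343/400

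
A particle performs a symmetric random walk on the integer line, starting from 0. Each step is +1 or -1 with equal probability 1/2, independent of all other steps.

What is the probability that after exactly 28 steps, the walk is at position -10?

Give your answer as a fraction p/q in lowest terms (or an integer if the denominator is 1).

Answer: 1726725/67108864

Derivation:
To reach position -10 after 28 steps: need 9 steps of +1 and 19 of -1.
Favorable paths: C(28,9) = 6906900
Total paths: 2^28 = 268435456
P = 6906900/268435456 = 1726725/67108864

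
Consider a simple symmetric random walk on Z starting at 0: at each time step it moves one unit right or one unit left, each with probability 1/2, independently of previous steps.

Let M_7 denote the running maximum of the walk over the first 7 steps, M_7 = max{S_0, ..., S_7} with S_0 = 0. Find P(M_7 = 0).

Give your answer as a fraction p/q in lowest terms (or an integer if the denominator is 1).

Answer: 35/128

Derivation:
Let M_7 = max(S_0,...,S_7). Use the reflection principle: for j ≥ 1, #{paths with M_7 ≥ j} = #{S_7 ≥ j} + #{S_7 ≥ j+1}.
P(M_7 ≥ 0) = 1 since S_0 = 0, so #{M_7 ≥ 0} = 128.
#{M_7 ≥ 1} = #{S_7 ≥ 1} + #{S_7 ≥ 2} = 64 + 29 = 93.
#{M_7 = 0} = 128 - 93 = 35.
P(M_7 = 0) = 35/128 = 35/128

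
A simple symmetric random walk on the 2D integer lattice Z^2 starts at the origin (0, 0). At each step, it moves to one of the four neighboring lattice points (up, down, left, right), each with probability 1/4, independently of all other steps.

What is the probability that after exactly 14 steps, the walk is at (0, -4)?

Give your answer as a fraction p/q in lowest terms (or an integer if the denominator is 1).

Let h be the number of horizontal steps (so 14-h are vertical). To end at (0,-4) need (h+0)/2 right-steps and ((14-h)-4)/2 up-steps.
Sum over h with 0 ≤ h ≤ 10, h ≡ 0 (mod 2), 14-h ≡ 0 (mod 2):
h=0: C(14,0)·C(0,0)·C(14,5) = 1·1·2002 = 2002
h=2: C(14,2)·C(2,1)·C(12,4) = 91·2·495 = 90090
h=4: C(14,4)·C(4,2)·C(10,3) = 1001·6·120 = 720720
h=6: C(14,6)·C(6,3)·C(8,2) = 3003·20·28 = 1681680
h=8: C(14,8)·C(8,4)·C(6,1) = 3003·70·6 = 1261260
h=10: C(14,10)·C(10,5)·C(4,0) = 1001·252·1 = 252252
Total favorable: 4008004
Total paths: 4^14 = 268435456
P = 4008004/268435456 = 1002001/67108864

Answer: 1002001/67108864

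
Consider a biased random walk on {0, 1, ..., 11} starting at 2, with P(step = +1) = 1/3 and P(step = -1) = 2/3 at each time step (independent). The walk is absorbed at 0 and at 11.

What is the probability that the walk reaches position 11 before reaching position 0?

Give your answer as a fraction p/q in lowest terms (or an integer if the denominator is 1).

Answer: 3/2047

Derivation:
Biased walk: p = 1/3, q = 2/3, r = q/p = 2
Gambler's ruin: P(hit 11 before 0 | start at 2) = (1 - r^a)/(1 - r^N)
r^2 = 4; r^11 = 2048
P = (1 - 4) / (1 - 2048) = -3 / -2047 = 3/2047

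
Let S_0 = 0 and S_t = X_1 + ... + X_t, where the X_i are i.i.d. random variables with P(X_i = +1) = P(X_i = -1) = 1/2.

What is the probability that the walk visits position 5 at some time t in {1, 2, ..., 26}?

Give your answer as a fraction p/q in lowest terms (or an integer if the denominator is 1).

Count via complement. Let g(t,s) = #length-t paths at position s with S_1..S_t all ≠ 5.
g(t,s) = g(t-1,s-1) + g(t-1,s+1) for s ≠ 5; g(t,5) = 0.
t=0: g(0,0)=1
t=1: g(1,-1)=1 g(1,1)=1
t=2: g(2,-2)=1 g(2,0)=2 g(2,2)=1
t=3: g(3,-3)=1 g(3,-1)=3 g(3,1)=3 g(3,3)=1
t=4: g(4,-4)=1 g(4,-2)=4 g(4,0)=6 g(4,2)=4 g(4,4)=1
t=5: g(5,-5)=1 g(5,-3)=5 g(5,-1)=10 g(5,1)=10 g(5,3)=5
t=6: g(6,-6)=1 g(6,-4)=6 g(6,-2)=15 g(6,0)=20 g(6,2)=15 g(6,4)=5
t=7: g(7,-7)=1 g(7,-5)=7 g(7,-3)=21 g(7,-1)=35 g(7,1)=35 g(7,3)=20
t=8: g(8,-8)=1 g(8,-6)=8 g(8,-4)=28 g(8,-2)=56 g(8,0)=70 g(8,2)=55 g(8,4)=20
t=9: g(9,-9)=1 g(9,-7)=9 g(9,-5)=36 g(9,-3)=84 g(9,-1)=126 g(9,1)=125 g(9,3)=75
t=10: g(10,-10)=1 g(10,-8)=10 g(10,-6)=45 g(10,-4)=120 g(10,-2)=210 g(10,0)=251 g(10,2)=200 g(10,4)=75
t=11: g(11,-11)=1 g(11,-9)=11 g(11,-7)=55 g(11,-5)=165 g(11,-3)=330 g(11,-1)=461 g(11,1)=451 g(11,3)=275
t=12: g(12,-12)=1 g(12,-10)=12 g(12,-8)=66 g(12,-6)=220 g(12,-4)=495 g(12,-2)=791 g(12,0)=912 g(12,2)=726 g(12,4)=275
t=13: g(13,-13)=1 g(13,-11)=13 g(13,-9)=78 g(13,-7)=286 g(13,-5)=715 g(13,-3)=1286 g(13,-1)=1703 g(13,1)=1638 g(13,3)=1001
t=14: g(14,-14)=1 g(14,-12)=14 g(14,-10)=91 g(14,-8)=364 g(14,-6)=1001 g(14,-4)=2001 g(14,-2)=2989 g(14,0)=3341 g(14,2)=2639 g(14,4)=1001
t=15: g(15,-15)=1 g(15,-13)=15 g(15,-11)=105 g(15,-9)=455 g(15,-7)=1365 g(15,-5)=3002 g(15,-3)=4990 g(15,-1)=6330 g(15,1)=5980 g(15,3)=3640
t=16: g(16,-16)=1 g(16,-14)=16 g(16,-12)=120 g(16,-10)=560 g(16,-8)=1820 g(16,-6)=4367 g(16,-4)=7992 g(16,-2)=11320 g(16,0)=12310 g(16,2)=9620 g(16,4)=3640
t=17: g(17,-17)=1 g(17,-15)=17 g(17,-13)=136 g(17,-11)=680 g(17,-9)=2380 g(17,-7)=6187 g(17,-5)=12359 g(17,-3)=19312 g(17,-1)=23630 g(17,1)=21930 g(17,3)=13260
t=18: g(18,-18)=1 g(18,-16)=18 g(18,-14)=153 g(18,-12)=816 g(18,-10)=3060 g(18,-8)=8567 g(18,-6)=18546 g(18,-4)=31671 g(18,-2)=42942 g(18,0)=45560 g(18,2)=35190 g(18,4)=13260
t=19: g(19,-19)=1 g(19,-17)=19 g(19,-15)=171 g(19,-13)=969 g(19,-11)=3876 g(19,-9)=11627 g(19,-7)=27113 g(19,-5)=50217 g(19,-3)=74613 g(19,-1)=88502 g(19,1)=80750 g(19,3)=48450
t=20: g(20,-20)=1 g(20,-18)=20 g(20,-16)=190 g(20,-14)=1140 g(20,-12)=4845 g(20,-10)=15503 g(20,-8)=38740 g(20,-6)=77330 g(20,-4)=124830 g(20,-2)=163115 g(20,0)=169252 g(20,2)=129200 g(20,4)=48450
t=21: g(21,-21)=1 g(21,-19)=21 g(21,-17)=210 g(21,-15)=1330 g(21,-13)=5985 g(21,-11)=20348 g(21,-9)=54243 g(21,-7)=116070 g(21,-5)=202160 g(21,-3)=287945 g(21,-1)=332367 g(21,1)=298452 g(21,3)=177650
t=22: g(22,-22)=1 g(22,-20)=22 g(22,-18)=231 g(22,-16)=1540 g(22,-14)=7315 g(22,-12)=26333 g(22,-10)=74591 g(22,-8)=170313 g(22,-6)=318230 g(22,-4)=490105 g(22,-2)=620312 g(22,0)=630819 g(22,2)=476102 g(22,4)=177650
t=23: g(23,-23)=1 g(23,-21)=23 g(23,-19)=253 g(23,-17)=1771 g(23,-15)=8855 g(23,-13)=33648 g(23,-11)=100924 g(23,-9)=244904 g(23,-7)=488543 g(23,-5)=808335 g(23,-3)=1110417 g(23,-1)=1251131 g(23,1)=1106921 g(23,3)=653752
t=24: g(24,-24)=1 g(24,-22)=24 g(24,-20)=276 g(24,-18)=2024 g(24,-16)=10626 g(24,-14)=42503 g(24,-12)=134572 g(24,-10)=345828 g(24,-8)=733447 g(24,-6)=1296878 g(24,-4)=1918752 g(24,-2)=2361548 g(24,0)=2358052 g(24,2)=1760673 g(24,4)=653752
t=25: g(25,-25)=1 g(25,-23)=25 g(25,-21)=300 g(25,-19)=2300 g(25,-17)=12650 g(25,-15)=53129 g(25,-13)=177075 g(25,-11)=480400 g(25,-9)=1079275 g(25,-7)=2030325 g(25,-5)=3215630 g(25,-3)=4280300 g(25,-1)=4719600 g(25,1)=4118725 g(25,3)=2414425
t=26: g(26,-26)=1 g(26,-24)=26 g(26,-22)=325 g(26,-20)=2600 g(26,-18)=14950 g(26,-16)=65779 g(26,-14)=230204 g(26,-12)=657475 g(26,-10)=1559675 g(26,-8)=3109600 g(26,-6)=5245955 g(26,-4)=7495930 g(26,-2)=8999900 g(26,0)=8838325 g(26,2)=6533150 g(26,4)=2414425
Paths never hitting 5: Σ_s g(26,s) = 45168320
Paths hitting 5: 2^26 - 45168320 = 21940544
P = 21940544/67108864 = 342821/1048576

Answer: 342821/1048576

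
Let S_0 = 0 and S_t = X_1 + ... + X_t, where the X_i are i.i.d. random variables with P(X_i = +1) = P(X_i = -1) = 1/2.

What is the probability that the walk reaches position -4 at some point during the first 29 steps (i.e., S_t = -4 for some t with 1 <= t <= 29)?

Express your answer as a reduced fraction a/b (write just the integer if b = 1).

Count via complement. Let g(t,s) = #length-t paths at position s with S_1..S_t all ≠ -4.
g(t,s) = g(t-1,s-1) + g(t-1,s+1) for s ≠ -4; g(t,-4) = 0.
t=0: g(0,0)=1
t=1: g(1,-1)=1 g(1,1)=1
t=2: g(2,-2)=1 g(2,0)=2 g(2,2)=1
t=3: g(3,-3)=1 g(3,-1)=3 g(3,1)=3 g(3,3)=1
t=4: g(4,-2)=4 g(4,0)=6 g(4,2)=4 g(4,4)=1
t=5: g(5,-3)=4 g(5,-1)=10 g(5,1)=10 g(5,3)=5 g(5,5)=1
t=6: g(6,-2)=14 g(6,0)=20 g(6,2)=15 g(6,4)=6 g(6,6)=1
t=7: g(7,-3)=14 g(7,-1)=34 g(7,1)=35 g(7,3)=21 g(7,5)=7 g(7,7)=1
t=8: g(8,-2)=48 g(8,0)=69 g(8,2)=56 g(8,4)=28 g(8,6)=8 g(8,8)=1
t=9: g(9,-3)=48 g(9,-1)=117 g(9,1)=125 g(9,3)=84 g(9,5)=36 g(9,7)=9 g(9,9)=1
t=10: g(10,-2)=165 g(10,0)=242 g(10,2)=209 g(10,4)=120 g(10,6)=45 g(10,8)=10 g(10,10)=1
t=11: g(11,-3)=165 g(11,-1)=407 g(11,1)=451 g(11,3)=329 g(11,5)=165 g(11,7)=55 g(11,9)=11 g(11,11)=1
t=12: g(12,-2)=572 g(12,0)=858 g(12,2)=780 g(12,4)=494 g(12,6)=220 g(12,8)=66 g(12,10)=12 g(12,12)=1
t=13: g(13,-3)=572 g(13,-1)=1430 g(13,1)=1638 g(13,3)=1274 g(13,5)=714 g(13,7)=286 g(13,9)=78 g(13,11)=13 g(13,13)=1
t=14: g(14,-2)=2002 g(14,0)=3068 g(14,2)=2912 g(14,4)=1988 g(14,6)=1000 g(14,8)=364 g(14,10)=91 g(14,12)=14 g(14,14)=1
t=15: g(15,-3)=2002 g(15,-1)=5070 g(15,1)=5980 g(15,3)=4900 g(15,5)=2988 g(15,7)=1364 g(15,9)=455 g(15,11)=105 g(15,13)=15 g(15,15)=1
t=16: g(16,-2)=7072 g(16,0)=11050 g(16,2)=10880 g(16,4)=7888 g(16,6)=4352 g(16,8)=1819 g(16,10)=560 g(16,12)=120 g(16,14)=16 g(16,16)=1
t=17: g(17,-3)=7072 g(17,-1)=18122 g(17,1)=21930 g(17,3)=18768 g(17,5)=12240 g(17,7)=6171 g(17,9)=2379 g(17,11)=680 g(17,13)=136 g(17,15)=17 g(17,17)=1
t=18: g(18,-2)=25194 g(18,0)=40052 g(18,2)=40698 g(18,4)=31008 g(18,6)=18411 g(18,8)=8550 g(18,10)=3059 g(18,12)=816 g(18,14)=153 g(18,16)=18 g(18,18)=1
t=19: g(19,-3)=25194 g(19,-1)=65246 g(19,1)=80750 g(19,3)=71706 g(19,5)=49419 g(19,7)=26961 g(19,9)=11609 g(19,11)=3875 g(19,13)=969 g(19,15)=171 g(19,17)=19 g(19,19)=1
t=20: g(20,-2)=90440 g(20,0)=145996 g(20,2)=152456 g(20,4)=121125 g(20,6)=76380 g(20,8)=38570 g(20,10)=15484 g(20,12)=4844 g(20,14)=1140 g(20,16)=190 g(20,18)=20 g(20,20)=1
t=21: g(21,-3)=90440 g(21,-1)=236436 g(21,1)=298452 g(21,3)=273581 g(21,5)=197505 g(21,7)=114950 g(21,9)=54054 g(21,11)=20328 g(21,13)=5984 g(21,15)=1330 g(21,17)=210 g(21,19)=21 g(21,21)=1
t=22: g(22,-2)=326876 g(22,0)=534888 g(22,2)=572033 g(22,4)=471086 g(22,6)=312455 g(22,8)=169004 g(22,10)=74382 g(22,12)=26312 g(22,14)=7314 g(22,16)=1540 g(22,18)=231 g(22,20)=22 g(22,22)=1
t=23: g(23,-3)=326876 g(23,-1)=861764 g(23,1)=1106921 g(23,3)=1043119 g(23,5)=783541 g(23,7)=481459 g(23,9)=243386 g(23,11)=100694 g(23,13)=33626 g(23,15)=8854 g(23,17)=1771 g(23,19)=253 g(23,21)=23 g(23,23)=1
t=24: g(24,-2)=1188640 g(24,0)=1968685 g(24,2)=2150040 g(24,4)=1826660 g(24,6)=1265000 g(24,8)=724845 g(24,10)=344080 g(24,12)=134320 g(24,14)=42480 g(24,16)=10625 g(24,18)=2024 g(24,20)=276 g(24,22)=24 g(24,24)=1
t=25: g(25,-3)=1188640 g(25,-1)=3157325 g(25,1)=4118725 g(25,3)=3976700 g(25,5)=3091660 g(25,7)=1989845 g(25,9)=1068925 g(25,11)=478400 g(25,13)=176800 g(25,15)=53105 g(25,17)=12649 g(25,19)=2300 g(25,21)=300 g(25,23)=25 g(25,25)=1
t=26: g(26,-2)=4345965 g(26,0)=7276050 g(26,2)=8095425 g(26,4)=7068360 g(26,6)=5081505 g(26,8)=3058770 g(26,10)=1547325 g(26,12)=655200 g(26,14)=229905 g(26,16)=65754 g(26,18)=14949 g(26,20)=2600 g(26,22)=325 g(26,24)=26 g(26,26)=1
t=27: g(27,-3)=4345965 g(27,-1)=11622015 g(27,1)=15371475 g(27,3)=15163785 g(27,5)=12149865 g(27,7)=8140275 g(27,9)=4606095 g(27,11)=2202525 g(27,13)=885105 g(27,15)=295659 g(27,17)=80703 g(27,19)=17549 g(27,21)=2925 g(27,23)=351 g(27,25)=27 g(27,27)=1
t=28: g(28,-2)=15967980 g(28,0)=26993490 g(28,2)=30535260 g(28,4)=27313650 g(28,6)=20290140 g(28,8)=12746370 g(28,10)=6808620 g(28,12)=3087630 g(28,14)=1180764 g(28,16)=376362 g(28,18)=98252 g(28,20)=20474 g(28,22)=3276 g(28,24)=378 g(28,26)=28 g(28,28)=1
t=29: g(29,-3)=15967980 g(29,-1)=42961470 g(29,1)=57528750 g(29,3)=57848910 g(29,5)=47603790 g(29,7)=33036510 g(29,9)=19554990 g(29,11)=9896250 g(29,13)=4268394 g(29,15)=1557126 g(29,17)=474614 g(29,19)=118726 g(29,21)=23750 g(29,23)=3654 g(29,25)=406 g(29,27)=29 g(29,29)=1
Paths never hitting -4: Σ_s g(29,s) = 290845350
Paths hitting -4: 2^29 - 290845350 = 246025562
P = 246025562/536870912 = 123012781/268435456

Answer: 123012781/268435456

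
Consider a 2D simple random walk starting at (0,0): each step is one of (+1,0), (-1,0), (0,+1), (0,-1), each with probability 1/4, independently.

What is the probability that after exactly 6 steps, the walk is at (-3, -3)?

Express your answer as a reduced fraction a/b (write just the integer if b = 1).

Answer: 5/1024

Derivation:
Let h be the number of horizontal steps (so 6-h are vertical). To end at (-3,-3) need (h-3)/2 right-steps and ((6-h)-3)/2 up-steps.
Sum over h with 3 ≤ h ≤ 3, h ≡ 1 (mod 2), 6-h ≡ 1 (mod 2):
h=3: C(6,3)·C(3,0)·C(3,0) = 20·1·1 = 20
Total favorable: 20
Total paths: 4^6 = 4096
P = 20/4096 = 5/1024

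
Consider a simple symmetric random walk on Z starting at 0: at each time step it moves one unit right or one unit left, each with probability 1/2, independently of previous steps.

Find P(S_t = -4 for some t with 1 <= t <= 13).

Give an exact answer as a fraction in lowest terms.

Count via complement. Let g(t,s) = #length-t paths at position s with S_1..S_t all ≠ -4.
g(t,s) = g(t-1,s-1) + g(t-1,s+1) for s ≠ -4; g(t,-4) = 0.
t=0: g(0,0)=1
t=1: g(1,-1)=1 g(1,1)=1
t=2: g(2,-2)=1 g(2,0)=2 g(2,2)=1
t=3: g(3,-3)=1 g(3,-1)=3 g(3,1)=3 g(3,3)=1
t=4: g(4,-2)=4 g(4,0)=6 g(4,2)=4 g(4,4)=1
t=5: g(5,-3)=4 g(5,-1)=10 g(5,1)=10 g(5,3)=5 g(5,5)=1
t=6: g(6,-2)=14 g(6,0)=20 g(6,2)=15 g(6,4)=6 g(6,6)=1
t=7: g(7,-3)=14 g(7,-1)=34 g(7,1)=35 g(7,3)=21 g(7,5)=7 g(7,7)=1
t=8: g(8,-2)=48 g(8,0)=69 g(8,2)=56 g(8,4)=28 g(8,6)=8 g(8,8)=1
t=9: g(9,-3)=48 g(9,-1)=117 g(9,1)=125 g(9,3)=84 g(9,5)=36 g(9,7)=9 g(9,9)=1
t=10: g(10,-2)=165 g(10,0)=242 g(10,2)=209 g(10,4)=120 g(10,6)=45 g(10,8)=10 g(10,10)=1
t=11: g(11,-3)=165 g(11,-1)=407 g(11,1)=451 g(11,3)=329 g(11,5)=165 g(11,7)=55 g(11,9)=11 g(11,11)=1
t=12: g(12,-2)=572 g(12,0)=858 g(12,2)=780 g(12,4)=494 g(12,6)=220 g(12,8)=66 g(12,10)=12 g(12,12)=1
t=13: g(13,-3)=572 g(13,-1)=1430 g(13,1)=1638 g(13,3)=1274 g(13,5)=714 g(13,7)=286 g(13,9)=78 g(13,11)=13 g(13,13)=1
Paths never hitting -4: Σ_s g(13,s) = 6006
Paths hitting -4: 2^13 - 6006 = 2186
P = 2186/8192 = 1093/4096

Answer: 1093/4096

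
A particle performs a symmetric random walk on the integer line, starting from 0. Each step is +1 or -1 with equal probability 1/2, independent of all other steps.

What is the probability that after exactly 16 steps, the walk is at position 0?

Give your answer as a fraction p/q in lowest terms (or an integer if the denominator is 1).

Answer: 6435/32768

Derivation:
To return to 0 after 16 steps: need exactly 8 steps of +1 and 8 of -1.
Favorable paths: C(16,8) = 12870
Total paths: 2^16 = 65536
P = 12870/65536 = 6435/32768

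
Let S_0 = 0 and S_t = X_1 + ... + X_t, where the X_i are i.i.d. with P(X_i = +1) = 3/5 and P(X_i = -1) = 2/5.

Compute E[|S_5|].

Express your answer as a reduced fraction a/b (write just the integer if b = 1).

Answer: 253/125

Derivation:
S_5 takes values m ≡ 1 (mod 2) with |m| ≤ 5; P(S_5=m) = C(5,(5+m)/2) · (3/5)^((5+m)/2) · (2/5)^((5-m)/2).
Distribution: P(S=-5)=32/3125, P(S=-3)=48/625, P(S=-1)=144/625, P(S=1)=216/625, P(S=3)=162/625, P(S=5)=243/3125
E[|S_5|] = Σ_m |m|·P(S_5=m) = 253/125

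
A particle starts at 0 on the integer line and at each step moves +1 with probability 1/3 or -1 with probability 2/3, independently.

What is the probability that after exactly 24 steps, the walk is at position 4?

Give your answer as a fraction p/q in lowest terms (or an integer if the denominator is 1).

Answer: 669442048/94143178827

Derivation:
To reach position 4 after 24 steps: need 14 steps of +1 and 10 steps of -1.
Number of such sequences: C(24,14) = 1961256
Each has probability (1/3)^14 · (2/3)^10 = 1024/282429536481
P = 1961256 · 1024/282429536481 = 669442048/94143178827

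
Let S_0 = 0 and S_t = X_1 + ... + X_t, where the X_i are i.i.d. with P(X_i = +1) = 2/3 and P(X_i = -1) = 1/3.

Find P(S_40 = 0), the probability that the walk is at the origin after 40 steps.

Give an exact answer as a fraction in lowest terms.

To be at 0 after 40 steps: need exactly 20 steps of +1 and 20 of -1.
Number of such sequences: C(40,20) = 137846528820
Each has probability (2/3)^20 · (1/3)^20 = 1048576/12157665459056928801
P = 137846528820 · 1048576/12157665459056928801 = 16060284644884480/1350851717672992089

Answer: 16060284644884480/1350851717672992089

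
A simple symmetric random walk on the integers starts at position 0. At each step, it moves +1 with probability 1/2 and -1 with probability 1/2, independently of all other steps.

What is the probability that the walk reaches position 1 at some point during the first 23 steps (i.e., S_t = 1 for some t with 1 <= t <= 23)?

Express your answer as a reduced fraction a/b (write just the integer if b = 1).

Count via complement. Let g(t,s) = #length-t paths at position s with S_1..S_t all ≠ 1.
g(t,s) = g(t-1,s-1) + g(t-1,s+1) for s ≠ 1; g(t,1) = 0.
t=0: g(0,0)=1
t=1: g(1,-1)=1
t=2: g(2,-2)=1 g(2,0)=1
t=3: g(3,-3)=1 g(3,-1)=2
t=4: g(4,-4)=1 g(4,-2)=3 g(4,0)=2
t=5: g(5,-5)=1 g(5,-3)=4 g(5,-1)=5
t=6: g(6,-6)=1 g(6,-4)=5 g(6,-2)=9 g(6,0)=5
t=7: g(7,-7)=1 g(7,-5)=6 g(7,-3)=14 g(7,-1)=14
t=8: g(8,-8)=1 g(8,-6)=7 g(8,-4)=20 g(8,-2)=28 g(8,0)=14
t=9: g(9,-9)=1 g(9,-7)=8 g(9,-5)=27 g(9,-3)=48 g(9,-1)=42
t=10: g(10,-10)=1 g(10,-8)=9 g(10,-6)=35 g(10,-4)=75 g(10,-2)=90 g(10,0)=42
t=11: g(11,-11)=1 g(11,-9)=10 g(11,-7)=44 g(11,-5)=110 g(11,-3)=165 g(11,-1)=132
t=12: g(12,-12)=1 g(12,-10)=11 g(12,-8)=54 g(12,-6)=154 g(12,-4)=275 g(12,-2)=297 g(12,0)=132
t=13: g(13,-13)=1 g(13,-11)=12 g(13,-9)=65 g(13,-7)=208 g(13,-5)=429 g(13,-3)=572 g(13,-1)=429
t=14: g(14,-14)=1 g(14,-12)=13 g(14,-10)=77 g(14,-8)=273 g(14,-6)=637 g(14,-4)=1001 g(14,-2)=1001 g(14,0)=429
t=15: g(15,-15)=1 g(15,-13)=14 g(15,-11)=90 g(15,-9)=350 g(15,-7)=910 g(15,-5)=1638 g(15,-3)=2002 g(15,-1)=1430
t=16: g(16,-16)=1 g(16,-14)=15 g(16,-12)=104 g(16,-10)=440 g(16,-8)=1260 g(16,-6)=2548 g(16,-4)=3640 g(16,-2)=3432 g(16,0)=1430
t=17: g(17,-17)=1 g(17,-15)=16 g(17,-13)=119 g(17,-11)=544 g(17,-9)=1700 g(17,-7)=3808 g(17,-5)=6188 g(17,-3)=7072 g(17,-1)=4862
t=18: g(18,-18)=1 g(18,-16)=17 g(18,-14)=135 g(18,-12)=663 g(18,-10)=2244 g(18,-8)=5508 g(18,-6)=9996 g(18,-4)=13260 g(18,-2)=11934 g(18,0)=4862
t=19: g(19,-19)=1 g(19,-17)=18 g(19,-15)=152 g(19,-13)=798 g(19,-11)=2907 g(19,-9)=7752 g(19,-7)=15504 g(19,-5)=23256 g(19,-3)=25194 g(19,-1)=16796
t=20: g(20,-20)=1 g(20,-18)=19 g(20,-16)=170 g(20,-14)=950 g(20,-12)=3705 g(20,-10)=10659 g(20,-8)=23256 g(20,-6)=38760 g(20,-4)=48450 g(20,-2)=41990 g(20,0)=16796
t=21: g(21,-21)=1 g(21,-19)=20 g(21,-17)=189 g(21,-15)=1120 g(21,-13)=4655 g(21,-11)=14364 g(21,-9)=33915 g(21,-7)=62016 g(21,-5)=87210 g(21,-3)=90440 g(21,-1)=58786
t=22: g(22,-22)=1 g(22,-20)=21 g(22,-18)=209 g(22,-16)=1309 g(22,-14)=5775 g(22,-12)=19019 g(22,-10)=48279 g(22,-8)=95931 g(22,-6)=149226 g(22,-4)=177650 g(22,-2)=149226 g(22,0)=58786
t=23: g(23,-23)=1 g(23,-21)=22 g(23,-19)=230 g(23,-17)=1518 g(23,-15)=7084 g(23,-13)=24794 g(23,-11)=67298 g(23,-9)=144210 g(23,-7)=245157 g(23,-5)=326876 g(23,-3)=326876 g(23,-1)=208012
Paths never hitting 1: Σ_s g(23,s) = 1352078
Paths hitting 1: 2^23 - 1352078 = 7036530
P = 7036530/8388608 = 3518265/4194304

Answer: 3518265/4194304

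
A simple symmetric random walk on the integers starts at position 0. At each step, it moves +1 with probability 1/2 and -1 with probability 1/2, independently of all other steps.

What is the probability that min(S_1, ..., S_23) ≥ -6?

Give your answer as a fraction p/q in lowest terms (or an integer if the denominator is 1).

Answer: 3558491/4194304

Derivation:
Let f(t,s) = #length-t paths at position s with S_1..S_t all ≥ -6.
f(t,s) = f(t-1,s-1) + f(t-1,s+1) for s ≥ -6; f(t,s) = 0 for s < -6.
t=0: f(0,0)=1
t=1: f(1,-1)=1 f(1,1)=1
t=2: f(2,-2)=1 f(2,0)=2 f(2,2)=1
t=3: f(3,-3)=1 f(3,-1)=3 f(3,1)=3 f(3,3)=1
t=4: f(4,-4)=1 f(4,-2)=4 f(4,0)=6 f(4,2)=4 f(4,4)=1
t=5: f(5,-5)=1 f(5,-3)=5 f(5,-1)=10 f(5,1)=10 f(5,3)=5 f(5,5)=1
t=6: f(6,-6)=1 f(6,-4)=6 f(6,-2)=15 f(6,0)=20 f(6,2)=15 f(6,4)=6 f(6,6)=1
t=7: f(7,-5)=7 f(7,-3)=21 f(7,-1)=35 f(7,1)=35 f(7,3)=21 f(7,5)=7 f(7,7)=1
t=8: f(8,-6)=7 f(8,-4)=28 f(8,-2)=56 f(8,0)=70 f(8,2)=56 f(8,4)=28 f(8,6)=8 f(8,8)=1
t=9: f(9,-5)=35 f(9,-3)=84 f(9,-1)=126 f(9,1)=126 f(9,3)=84 f(9,5)=36 f(9,7)=9 f(9,9)=1
t=10: f(10,-6)=35 f(10,-4)=119 f(10,-2)=210 f(10,0)=252 f(10,2)=210 f(10,4)=120 f(10,6)=45 f(10,8)=10 f(10,10)=1
t=11: f(11,-5)=154 f(11,-3)=329 f(11,-1)=462 f(11,1)=462 f(11,3)=330 f(11,5)=165 f(11,7)=55 f(11,9)=11 f(11,11)=1
t=12: f(12,-6)=154 f(12,-4)=483 f(12,-2)=791 f(12,0)=924 f(12,2)=792 f(12,4)=495 f(12,6)=220 f(12,8)=66 f(12,10)=12 f(12,12)=1
t=13: f(13,-5)=637 f(13,-3)=1274 f(13,-1)=1715 f(13,1)=1716 f(13,3)=1287 f(13,5)=715 f(13,7)=286 f(13,9)=78 f(13,11)=13 f(13,13)=1
t=14: f(14,-6)=637 f(14,-4)=1911 f(14,-2)=2989 f(14,0)=3431 f(14,2)=3003 f(14,4)=2002 f(14,6)=1001 f(14,8)=364 f(14,10)=91 f(14,12)=14 f(14,14)=1
t=15: f(15,-5)=2548 f(15,-3)=4900 f(15,-1)=6420 f(15,1)=6434 f(15,3)=5005 f(15,5)=3003 f(15,7)=1365 f(15,9)=455 f(15,11)=105 f(15,13)=15 f(15,15)=1
t=16: f(16,-6)=2548 f(16,-4)=7448 f(16,-2)=11320 f(16,0)=12854 f(16,2)=11439 f(16,4)=8008 f(16,6)=4368 f(16,8)=1820 f(16,10)=560 f(16,12)=120 f(16,14)=16 f(16,16)=1
t=17: f(17,-5)=9996 f(17,-3)=18768 f(17,-1)=24174 f(17,1)=24293 f(17,3)=19447 f(17,5)=12376 f(17,7)=6188 f(17,9)=2380 f(17,11)=680 f(17,13)=136 f(17,15)=17 f(17,17)=1
t=18: f(18,-6)=9996 f(18,-4)=28764 f(18,-2)=42942 f(18,0)=48467 f(18,2)=43740 f(18,4)=31823 f(18,6)=18564 f(18,8)=8568 f(18,10)=3060 f(18,12)=816 f(18,14)=153 f(18,16)=18 f(18,18)=1
t=19: f(19,-5)=38760 f(19,-3)=71706 f(19,-1)=91409 f(19,1)=92207 f(19,3)=75563 f(19,5)=50387 f(19,7)=27132 f(19,9)=11628 f(19,11)=3876 f(19,13)=969 f(19,15)=171 f(19,17)=19 f(19,19)=1
t=20: f(20,-6)=38760 f(20,-4)=110466 f(20,-2)=163115 f(20,0)=183616 f(20,2)=167770 f(20,4)=125950 f(20,6)=77519 f(20,8)=38760 f(20,10)=15504 f(20,12)=4845 f(20,14)=1140 f(20,16)=190 f(20,18)=20 f(20,20)=1
t=21: f(21,-5)=149226 f(21,-3)=273581 f(21,-1)=346731 f(21,1)=351386 f(21,3)=293720 f(21,5)=203469 f(21,7)=116279 f(21,9)=54264 f(21,11)=20349 f(21,13)=5985 f(21,15)=1330 f(21,17)=210 f(21,19)=21 f(21,21)=1
t=22: f(22,-6)=149226 f(22,-4)=422807 f(22,-2)=620312 f(22,0)=698117 f(22,2)=645106 f(22,4)=497189 f(22,6)=319748 f(22,8)=170543 f(22,10)=74613 f(22,12)=26334 f(22,14)=7315 f(22,16)=1540 f(22,18)=231 f(22,20)=22 f(22,22)=1
t=23: f(23,-5)=572033 f(23,-3)=1043119 f(23,-1)=1318429 f(23,1)=1343223 f(23,3)=1142295 f(23,5)=816937 f(23,7)=490291 f(23,9)=245156 f(23,11)=100947 f(23,13)=33649 f(23,15)=8855 f(23,17)=1771 f(23,19)=253 f(23,21)=23 f(23,23)=1
Σ_s f(23,s) = 7116982
P = 7116982/8388608 = 3558491/4194304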